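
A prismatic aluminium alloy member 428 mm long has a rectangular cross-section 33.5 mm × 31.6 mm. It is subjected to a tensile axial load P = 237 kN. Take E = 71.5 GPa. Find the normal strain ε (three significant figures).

A = 1059 mm².
σ = N/A = 223.9 MPa; ε = σ/E = 223.9/71500 = 3.131e-03.

0.00313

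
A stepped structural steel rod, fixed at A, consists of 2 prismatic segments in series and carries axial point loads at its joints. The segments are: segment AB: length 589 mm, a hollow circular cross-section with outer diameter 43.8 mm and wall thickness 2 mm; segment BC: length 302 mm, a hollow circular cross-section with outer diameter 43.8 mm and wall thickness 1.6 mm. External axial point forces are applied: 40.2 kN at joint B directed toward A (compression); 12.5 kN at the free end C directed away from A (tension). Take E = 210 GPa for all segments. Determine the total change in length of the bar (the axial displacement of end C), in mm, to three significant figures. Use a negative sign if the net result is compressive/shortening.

Internal axial forces (sectioning from the free end, tension +): N_BC = 12.5 kN, N_AB = -27.7 kN.
A_AB = 262.6 mm².
A_BC = 212.1 mm².
δ_AB = -27700·589/(262.6·210000) = -0.2958 mm
δ_BC = 12500·302/(212.1·210000) = 0.08475 mm
δ = Σδ_i = -0.2111 mm.

-0.211 mm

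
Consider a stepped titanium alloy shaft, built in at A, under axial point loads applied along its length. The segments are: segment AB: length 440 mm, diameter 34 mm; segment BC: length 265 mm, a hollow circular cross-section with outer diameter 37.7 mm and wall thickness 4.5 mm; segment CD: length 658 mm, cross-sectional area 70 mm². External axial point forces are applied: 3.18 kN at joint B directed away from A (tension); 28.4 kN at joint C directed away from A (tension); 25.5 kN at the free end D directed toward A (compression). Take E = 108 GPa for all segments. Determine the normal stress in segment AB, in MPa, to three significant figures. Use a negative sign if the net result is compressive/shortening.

6.70 MPa

Internal axial forces (sectioning from the free end, tension +): N_CD = -25.5 kN, N_BC = 2.9 kN, N_AB = 6.08 kN.
A_AB = 907.9 mm².
σ_AB = N_AB/A_AB = 6080/907.9 = 6.697 MPa.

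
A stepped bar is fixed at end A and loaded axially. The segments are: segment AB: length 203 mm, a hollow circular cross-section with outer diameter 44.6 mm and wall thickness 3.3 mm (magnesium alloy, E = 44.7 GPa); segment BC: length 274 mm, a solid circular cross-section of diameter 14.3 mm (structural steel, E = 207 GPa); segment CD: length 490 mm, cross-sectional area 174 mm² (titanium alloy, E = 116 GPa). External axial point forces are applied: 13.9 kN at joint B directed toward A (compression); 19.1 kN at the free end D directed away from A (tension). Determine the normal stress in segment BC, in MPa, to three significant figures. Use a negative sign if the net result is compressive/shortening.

Internal axial forces (sectioning from the free end, tension +): N_CD = 19.1 kN, N_BC = 19.1 kN, N_AB = 5.2 kN.
A_BC = 160.6 mm².
σ_BC = N_BC/A_BC = 19100/160.6 = 118.9 MPa.

119 MPa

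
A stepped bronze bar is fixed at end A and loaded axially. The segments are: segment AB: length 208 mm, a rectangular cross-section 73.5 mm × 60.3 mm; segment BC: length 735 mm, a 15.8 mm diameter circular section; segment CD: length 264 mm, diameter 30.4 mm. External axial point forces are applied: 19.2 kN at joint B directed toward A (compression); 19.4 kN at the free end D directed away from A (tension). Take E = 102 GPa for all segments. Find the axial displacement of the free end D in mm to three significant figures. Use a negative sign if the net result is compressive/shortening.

0.782 mm

Internal axial forces (sectioning from the free end, tension +): N_CD = 19.4 kN, N_BC = 19.4 kN, N_AB = 0.2 kN.
A_AB = 4432 mm².
A_BC = 196.1 mm².
A_CD = 725.8 mm².
δ_AB = 200·208/(4432·102000) = 0.00009202 mm
δ_BC = 19400·735/(196.1·102000) = 0.713 mm
δ_CD = 19400·264/(725.8·102000) = 0.06918 mm
δ = Σδ_i = 0.7823 mm.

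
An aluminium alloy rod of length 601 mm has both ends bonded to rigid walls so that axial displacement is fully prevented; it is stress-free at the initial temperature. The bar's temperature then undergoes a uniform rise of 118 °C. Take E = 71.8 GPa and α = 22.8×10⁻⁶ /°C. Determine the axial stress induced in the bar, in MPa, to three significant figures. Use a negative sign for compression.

-193 MPa

Free thermal expansion αLΔT = 22.8e-6 · 601 · 118 = 1.617 mm.
The walls impose strain ε = −(1.617)/601 = -2.6904e-03; σ = Eε = 71800 · -2.6904e-03 = -193.2 MPa.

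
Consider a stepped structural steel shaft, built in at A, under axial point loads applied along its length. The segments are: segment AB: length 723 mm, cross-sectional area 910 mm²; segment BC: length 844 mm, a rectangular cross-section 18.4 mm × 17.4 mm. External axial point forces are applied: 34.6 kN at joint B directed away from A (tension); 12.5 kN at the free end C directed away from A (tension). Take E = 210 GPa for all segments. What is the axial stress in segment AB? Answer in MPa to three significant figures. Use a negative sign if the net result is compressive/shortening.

Internal axial forces (sectioning from the free end, tension +): N_BC = 12.5 kN, N_AB = 47.1 kN.
σ_AB = N_AB/A_AB = 47100/910 = 51.76 MPa.

51.8 MPa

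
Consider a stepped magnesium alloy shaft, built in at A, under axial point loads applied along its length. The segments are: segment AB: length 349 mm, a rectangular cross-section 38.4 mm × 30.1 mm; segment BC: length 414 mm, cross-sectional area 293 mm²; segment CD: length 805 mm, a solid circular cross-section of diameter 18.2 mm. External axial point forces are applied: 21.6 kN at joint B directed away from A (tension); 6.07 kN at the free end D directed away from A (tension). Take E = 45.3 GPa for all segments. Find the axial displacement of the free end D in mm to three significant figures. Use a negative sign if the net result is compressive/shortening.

0.788 mm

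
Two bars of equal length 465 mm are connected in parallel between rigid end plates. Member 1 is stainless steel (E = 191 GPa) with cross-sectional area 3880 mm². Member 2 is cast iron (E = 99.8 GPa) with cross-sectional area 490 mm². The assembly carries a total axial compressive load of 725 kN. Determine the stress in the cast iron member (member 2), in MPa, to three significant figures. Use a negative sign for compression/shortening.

Equal strain + equilibrium ⇒ each member carries load in proportion to AE: A₁E₁ = 741100000 N, A₂E₂ = 48900000 N, ΣAE = 790000000 N.
σ₂ = P·E₂/ΣAE = -725000·99800/790000000 = -91.59 MPa.

-91.6 MPa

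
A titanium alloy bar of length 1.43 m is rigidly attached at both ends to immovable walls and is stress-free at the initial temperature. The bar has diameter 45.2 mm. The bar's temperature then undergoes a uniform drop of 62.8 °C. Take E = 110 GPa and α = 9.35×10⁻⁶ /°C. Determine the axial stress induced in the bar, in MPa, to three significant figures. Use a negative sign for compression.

64.6 MPa

Free thermal expansion αLΔT = 9.35e-6 · 1430 · -62.8 = -0.8397 mm.
The walls impose strain ε = −(-0.8397)/1430 = 5.8718e-04; σ = Eε = 110000 · 5.8718e-04 = 64.59 MPa.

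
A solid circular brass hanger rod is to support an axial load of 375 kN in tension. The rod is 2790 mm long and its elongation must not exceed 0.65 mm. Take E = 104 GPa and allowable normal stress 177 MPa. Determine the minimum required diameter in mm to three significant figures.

140 mm

Required area A ≥ P/σ_allow = 375000/177 = 2119 mm².
For a solid circular section, d ≥ √(4A/π) = 51.94 mm.
Elongation limit: A ≥ PL/(Eδ_allow) = 375000·2790/(104000·0.65) = 15480 mm² ⇒ d ≥ 140.4 mm.
The elongation limit governs.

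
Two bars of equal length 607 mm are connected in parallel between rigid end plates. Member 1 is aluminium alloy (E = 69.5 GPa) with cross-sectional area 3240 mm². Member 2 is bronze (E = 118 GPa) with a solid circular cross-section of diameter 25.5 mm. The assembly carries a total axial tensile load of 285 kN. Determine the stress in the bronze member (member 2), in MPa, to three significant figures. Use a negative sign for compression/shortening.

118 MPa

A_2 = 510.7 mm².
Equal strain + equilibrium ⇒ each member carries load in proportion to AE: A₁E₁ = 225200000 N, A₂E₂ = 60260000 N, ΣAE = 285400000 N.
σ₂ = P·E₂/ΣAE = 285000·118000/285400000 = 117.8 MPa.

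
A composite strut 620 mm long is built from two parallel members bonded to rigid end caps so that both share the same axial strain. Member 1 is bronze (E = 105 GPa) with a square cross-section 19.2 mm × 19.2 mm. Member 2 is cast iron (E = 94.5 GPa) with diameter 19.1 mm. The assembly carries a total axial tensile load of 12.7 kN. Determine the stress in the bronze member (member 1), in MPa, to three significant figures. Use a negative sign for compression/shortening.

A_1 = 368.6 mm².
A_2 = 286.5 mm².
Equal strain + equilibrium ⇒ each member carries load in proportion to AE: A₁E₁ = 38710000 N, A₂E₂ = 27080000 N, ΣAE = 65780000 N.
σ₁ = P·E₁/ΣAE = 12700·105000/65780000 = 20.27 MPa.

20.3 MPa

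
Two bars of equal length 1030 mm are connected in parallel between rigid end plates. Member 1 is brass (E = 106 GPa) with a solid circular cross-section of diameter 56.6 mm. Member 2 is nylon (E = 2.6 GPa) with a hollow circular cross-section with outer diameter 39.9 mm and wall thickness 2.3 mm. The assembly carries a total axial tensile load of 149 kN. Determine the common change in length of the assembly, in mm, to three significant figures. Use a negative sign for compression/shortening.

A_1 = 2516 mm².
A_2 = 271.7 mm².
Equal strain + equilibrium ⇒ each member carries load in proportion to AE: A₁E₁ = 266700000 N, A₂E₂ = 706400 N, ΣAE = 267400000 N.
δ = PL/ΣAE = 149000·1030/267400000 = 0.5739 mm.

0.574 mm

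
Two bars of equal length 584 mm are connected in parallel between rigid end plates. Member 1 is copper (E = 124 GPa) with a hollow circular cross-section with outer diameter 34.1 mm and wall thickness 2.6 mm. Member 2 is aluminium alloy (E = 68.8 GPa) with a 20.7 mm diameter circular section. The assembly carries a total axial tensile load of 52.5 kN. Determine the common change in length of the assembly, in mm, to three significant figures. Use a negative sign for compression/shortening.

A_1 = 257.3 mm².
A_2 = 336.5 mm².
Equal strain + equilibrium ⇒ each member carries load in proportion to AE: A₁E₁ = 31900000 N, A₂E₂ = 23150000 N, ΣAE = 55060000 N.
δ = PL/ΣAE = 52500·584/55060000 = 0.5569 mm.

0.557 mm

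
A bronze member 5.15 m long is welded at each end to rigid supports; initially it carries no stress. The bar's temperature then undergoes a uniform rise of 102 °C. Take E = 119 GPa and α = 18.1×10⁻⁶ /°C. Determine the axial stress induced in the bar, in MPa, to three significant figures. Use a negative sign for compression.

-220 MPa

Free thermal expansion αLΔT = 18.1e-6 · 5150 · 102 = 9.508 mm.
The walls impose strain ε = −(9.508)/5150 = -1.8462e-03; σ = Eε = 119000 · -1.8462e-03 = -219.7 MPa.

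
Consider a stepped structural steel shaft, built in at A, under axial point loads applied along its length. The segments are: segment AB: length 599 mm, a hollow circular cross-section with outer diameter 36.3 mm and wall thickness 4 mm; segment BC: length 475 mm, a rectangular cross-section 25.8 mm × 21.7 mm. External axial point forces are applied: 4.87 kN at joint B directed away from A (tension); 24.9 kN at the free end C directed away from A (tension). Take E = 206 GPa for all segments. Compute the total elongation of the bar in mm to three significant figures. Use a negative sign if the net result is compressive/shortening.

Internal axial forces (sectioning from the free end, tension +): N_BC = 24.9 kN, N_AB = 29.77 kN.
A_AB = 405.9 mm².
A_BC = 559.9 mm².
δ_AB = 29770·599/(405.9·206000) = 0.2133 mm
δ_BC = 24900·475/(559.9·206000) = 0.1026 mm
δ = Σδ_i = 0.3158 mm.

0.316 mm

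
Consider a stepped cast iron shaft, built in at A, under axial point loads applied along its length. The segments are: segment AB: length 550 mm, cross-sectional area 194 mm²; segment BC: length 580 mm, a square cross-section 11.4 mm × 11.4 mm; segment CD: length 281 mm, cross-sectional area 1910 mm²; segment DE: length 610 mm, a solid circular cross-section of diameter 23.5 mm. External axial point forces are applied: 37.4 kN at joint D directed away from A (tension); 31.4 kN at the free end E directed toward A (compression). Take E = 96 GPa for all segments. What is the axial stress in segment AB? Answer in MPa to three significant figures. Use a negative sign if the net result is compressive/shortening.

Internal axial forces (sectioning from the free end, tension +): N_DE = -31.4 kN, N_CD = 6 kN, N_BC = 6 kN, N_AB = 6 kN.
σ_AB = N_AB/A_AB = 6000/194 = 30.93 MPa.

30.9 MPa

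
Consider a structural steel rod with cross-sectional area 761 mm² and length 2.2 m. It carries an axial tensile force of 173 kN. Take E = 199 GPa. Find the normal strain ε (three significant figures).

0.00114

σ = N/A = 227.3 MPa; ε = σ/E = 227.3/199000 = 1.142e-03.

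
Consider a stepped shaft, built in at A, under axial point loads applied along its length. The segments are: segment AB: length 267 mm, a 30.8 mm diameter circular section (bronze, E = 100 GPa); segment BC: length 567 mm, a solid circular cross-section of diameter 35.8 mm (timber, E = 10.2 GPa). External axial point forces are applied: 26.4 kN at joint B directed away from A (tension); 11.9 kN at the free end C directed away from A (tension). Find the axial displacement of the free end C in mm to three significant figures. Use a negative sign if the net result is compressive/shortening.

0.794 mm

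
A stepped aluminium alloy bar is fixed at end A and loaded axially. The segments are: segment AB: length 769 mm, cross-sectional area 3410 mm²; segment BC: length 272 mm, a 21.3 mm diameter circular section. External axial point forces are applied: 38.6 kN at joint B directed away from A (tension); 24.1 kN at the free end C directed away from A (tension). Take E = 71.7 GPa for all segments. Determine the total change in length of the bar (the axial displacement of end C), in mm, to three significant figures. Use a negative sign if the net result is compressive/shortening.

0.454 mm

Internal axial forces (sectioning from the free end, tension +): N_BC = 24.1 kN, N_AB = 62.7 kN.
A_BC = 356.3 mm².
δ_AB = 62700·769/(3410·71700) = 0.1972 mm
δ_BC = 24100·272/(356.3·71700) = 0.2566 mm
δ = Σδ_i = 0.4538 mm.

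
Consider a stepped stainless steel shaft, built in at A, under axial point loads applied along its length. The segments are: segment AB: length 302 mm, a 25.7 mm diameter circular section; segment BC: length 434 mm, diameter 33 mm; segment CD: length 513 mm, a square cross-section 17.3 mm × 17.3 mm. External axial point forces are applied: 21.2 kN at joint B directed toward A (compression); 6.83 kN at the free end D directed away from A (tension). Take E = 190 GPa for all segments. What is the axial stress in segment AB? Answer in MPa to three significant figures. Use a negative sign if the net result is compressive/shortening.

Internal axial forces (sectioning from the free end, tension +): N_CD = 6.83 kN, N_BC = 6.83 kN, N_AB = -14.37 kN.
A_AB = 518.7 mm².
σ_AB = N_AB/A_AB = -14370/518.7 = -27.7 MPa.

-27.7 MPa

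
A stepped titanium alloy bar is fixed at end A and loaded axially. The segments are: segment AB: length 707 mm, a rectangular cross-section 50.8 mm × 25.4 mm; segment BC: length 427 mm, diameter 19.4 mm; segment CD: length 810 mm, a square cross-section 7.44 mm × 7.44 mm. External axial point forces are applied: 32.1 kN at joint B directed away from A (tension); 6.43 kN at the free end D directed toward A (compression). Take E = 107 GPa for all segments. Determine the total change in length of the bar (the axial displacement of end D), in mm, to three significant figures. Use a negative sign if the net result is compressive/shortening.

-0.835 mm

Internal axial forces (sectioning from the free end, tension +): N_CD = -6.43 kN, N_BC = -6.43 kN, N_AB = 25.67 kN.
A_AB = 1290 mm².
A_BC = 295.6 mm².
A_CD = 55.35 mm².
δ_AB = 25670·707/(1290·107000) = 0.1315 mm
δ_BC = -6430·427/(295.6·107000) = -0.08681 mm
δ_CD = -6430·810/(55.35·107000) = -0.8794 mm
δ = Σδ_i = -0.8347 mm.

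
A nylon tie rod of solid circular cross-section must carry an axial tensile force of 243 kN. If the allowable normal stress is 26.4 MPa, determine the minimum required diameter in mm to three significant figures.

Required area A ≥ P/σ_allow = 243000/26.4 = 9205 mm².
For a solid circular section, d ≥ √(4A/π) = 108.3 mm.

108 mm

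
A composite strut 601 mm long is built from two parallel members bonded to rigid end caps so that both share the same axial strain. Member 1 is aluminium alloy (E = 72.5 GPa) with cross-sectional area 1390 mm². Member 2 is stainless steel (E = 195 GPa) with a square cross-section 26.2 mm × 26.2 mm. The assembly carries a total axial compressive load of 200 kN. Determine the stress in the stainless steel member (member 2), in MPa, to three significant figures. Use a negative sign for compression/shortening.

A_2 = 686.4 mm².
Equal strain + equilibrium ⇒ each member carries load in proportion to AE: A₁E₁ = 100800000 N, A₂E₂ = 133900000 N, ΣAE = 234600000 N.
σ₂ = P·E₂/ΣAE = -200000·195000/234600000 = -166.2 MPa.

-166 MPa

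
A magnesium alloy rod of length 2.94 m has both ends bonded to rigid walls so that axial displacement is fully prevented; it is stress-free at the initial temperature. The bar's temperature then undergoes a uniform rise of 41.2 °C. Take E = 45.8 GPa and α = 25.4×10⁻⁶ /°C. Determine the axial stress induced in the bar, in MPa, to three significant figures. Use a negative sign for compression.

Free thermal expansion αLΔT = 25.4e-6 · 2940 · 41.2 = 3.077 mm.
The walls impose strain ε = −(3.077)/2940 = -1.0465e-03; σ = Eε = 45800 · -1.0465e-03 = -47.93 MPa.

-47.9 MPa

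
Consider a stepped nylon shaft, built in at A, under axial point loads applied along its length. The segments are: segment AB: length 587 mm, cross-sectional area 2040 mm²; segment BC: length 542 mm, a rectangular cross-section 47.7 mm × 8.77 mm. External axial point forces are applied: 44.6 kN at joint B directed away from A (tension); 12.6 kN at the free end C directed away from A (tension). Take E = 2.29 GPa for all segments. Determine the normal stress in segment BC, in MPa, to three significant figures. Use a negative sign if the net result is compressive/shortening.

Internal axial forces (sectioning from the free end, tension +): N_BC = 12.6 kN, N_AB = 57.2 kN.
A_BC = 418.3 mm².
σ_BC = N_BC/A_BC = 12600/418.3 = 30.12 MPa.

30.1 MPa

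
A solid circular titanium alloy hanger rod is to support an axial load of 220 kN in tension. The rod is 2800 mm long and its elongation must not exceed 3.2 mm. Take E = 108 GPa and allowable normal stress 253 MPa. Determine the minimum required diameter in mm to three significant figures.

47.6 mm

Required area A ≥ P/σ_allow = 220000/253 = 869.6 mm².
For a solid circular section, d ≥ √(4A/π) = 33.27 mm.
Elongation limit: A ≥ PL/(Eδ_allow) = 220000·2800/(108000·3.2) = 1782 mm² ⇒ d ≥ 47.64 mm.
The elongation limit governs.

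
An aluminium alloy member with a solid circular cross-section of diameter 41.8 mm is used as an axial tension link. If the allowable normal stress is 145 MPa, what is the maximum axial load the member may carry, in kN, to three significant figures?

199 kN

A = 1372 mm².
P_max = σ_allow · A = 145 · 1372 = 199000 N = 199 kN.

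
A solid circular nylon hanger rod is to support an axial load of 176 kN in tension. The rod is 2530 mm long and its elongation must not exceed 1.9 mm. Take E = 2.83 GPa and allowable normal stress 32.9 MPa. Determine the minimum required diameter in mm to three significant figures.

Required area A ≥ P/σ_allow = 176000/32.9 = 5350 mm².
For a solid circular section, d ≥ √(4A/π) = 82.53 mm.
Elongation limit: A ≥ PL/(Eδ_allow) = 176000·2530/(2830·1.9) = 82810 mm² ⇒ d ≥ 324.7 mm.
The elongation limit governs.

325 mm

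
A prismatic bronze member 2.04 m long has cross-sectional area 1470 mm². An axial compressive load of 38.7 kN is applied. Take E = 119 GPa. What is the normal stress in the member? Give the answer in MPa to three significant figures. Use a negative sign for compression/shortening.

σ = N/A = -38700/1470 = -26.33 MPa.

-26.3 MPa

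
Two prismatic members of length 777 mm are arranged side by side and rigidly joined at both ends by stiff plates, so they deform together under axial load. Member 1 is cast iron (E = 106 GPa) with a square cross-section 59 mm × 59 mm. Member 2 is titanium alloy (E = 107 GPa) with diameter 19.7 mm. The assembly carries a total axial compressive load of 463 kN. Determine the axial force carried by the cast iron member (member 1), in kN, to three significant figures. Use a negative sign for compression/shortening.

A_1 = 3481 mm².
A_2 = 304.8 mm².
Equal strain + equilibrium ⇒ each member carries load in proportion to AE: A₁E₁ = 369000000 N, A₂E₂ = 32610000 N, ΣAE = 401600000 N.
F₁ = P·A₁E₁/ΣAE = -463000·369000000/401600000 = -425400 N.

-425 kN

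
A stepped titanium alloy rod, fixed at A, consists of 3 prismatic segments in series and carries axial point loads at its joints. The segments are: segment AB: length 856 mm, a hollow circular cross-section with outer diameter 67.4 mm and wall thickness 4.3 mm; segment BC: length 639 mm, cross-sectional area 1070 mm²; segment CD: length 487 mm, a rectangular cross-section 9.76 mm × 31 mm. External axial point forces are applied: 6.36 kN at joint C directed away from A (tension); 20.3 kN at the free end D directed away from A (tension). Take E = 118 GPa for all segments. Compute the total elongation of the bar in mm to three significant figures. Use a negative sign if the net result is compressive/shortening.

0.639 mm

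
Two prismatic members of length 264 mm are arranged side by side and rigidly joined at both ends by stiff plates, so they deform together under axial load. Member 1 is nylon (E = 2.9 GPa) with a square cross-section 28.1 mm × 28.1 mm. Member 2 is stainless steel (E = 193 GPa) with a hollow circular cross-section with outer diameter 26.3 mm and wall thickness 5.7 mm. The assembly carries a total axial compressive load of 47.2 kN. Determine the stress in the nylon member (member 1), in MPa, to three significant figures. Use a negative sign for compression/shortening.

-1.86 MPa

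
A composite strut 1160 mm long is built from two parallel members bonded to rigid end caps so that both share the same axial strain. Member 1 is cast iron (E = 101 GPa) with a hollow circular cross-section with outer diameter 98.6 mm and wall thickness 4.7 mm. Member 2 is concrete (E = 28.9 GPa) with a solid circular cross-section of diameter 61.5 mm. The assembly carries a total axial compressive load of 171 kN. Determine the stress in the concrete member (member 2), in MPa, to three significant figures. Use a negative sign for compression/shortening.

A_1 = 1386 mm².
A_2 = 2971 mm².
Equal strain + equilibrium ⇒ each member carries load in proportion to AE: A₁E₁ = 140000000 N, A₂E₂ = 85850000 N, ΣAE = 225900000 N.
σ₂ = P·E₂/ΣAE = -171000·28900/225900000 = -21.88 MPa.

-21.9 MPa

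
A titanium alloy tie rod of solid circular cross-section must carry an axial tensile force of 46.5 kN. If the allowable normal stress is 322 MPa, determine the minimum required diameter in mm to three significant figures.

Required area A ≥ P/σ_allow = 46500/322 = 144.4 mm².
For a solid circular section, d ≥ √(4A/π) = 13.56 mm.

13.6 mm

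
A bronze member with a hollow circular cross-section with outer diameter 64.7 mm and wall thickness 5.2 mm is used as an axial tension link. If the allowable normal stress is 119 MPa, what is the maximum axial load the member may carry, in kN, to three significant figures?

A = 972 mm².
P_max = σ_allow · A = 119 · 972 = 115700 N = 115.7 kN.

116 kN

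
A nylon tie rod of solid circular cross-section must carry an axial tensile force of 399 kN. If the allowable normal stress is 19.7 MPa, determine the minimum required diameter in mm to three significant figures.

Required area A ≥ P/σ_allow = 399000/19.7 = 20250 mm².
For a solid circular section, d ≥ √(4A/π) = 160.6 mm.

161 mm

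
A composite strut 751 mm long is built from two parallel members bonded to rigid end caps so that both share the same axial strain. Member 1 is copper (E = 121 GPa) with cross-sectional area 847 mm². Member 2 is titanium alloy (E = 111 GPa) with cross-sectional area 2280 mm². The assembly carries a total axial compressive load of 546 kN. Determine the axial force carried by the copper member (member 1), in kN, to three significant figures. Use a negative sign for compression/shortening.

Equal strain + equilibrium ⇒ each member carries load in proportion to AE: A₁E₁ = 102500000 N, A₂E₂ = 253100000 N, ΣAE = 355600000 N.
F₁ = P·A₁E₁/ΣAE = -546000·102500000/355600000 = -157400 N.

-157 kN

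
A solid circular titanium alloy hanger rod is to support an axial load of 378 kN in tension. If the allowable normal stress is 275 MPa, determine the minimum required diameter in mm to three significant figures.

Required area A ≥ P/σ_allow = 378000/275 = 1375 mm².
For a solid circular section, d ≥ √(4A/π) = 41.83 mm.

41.8 mm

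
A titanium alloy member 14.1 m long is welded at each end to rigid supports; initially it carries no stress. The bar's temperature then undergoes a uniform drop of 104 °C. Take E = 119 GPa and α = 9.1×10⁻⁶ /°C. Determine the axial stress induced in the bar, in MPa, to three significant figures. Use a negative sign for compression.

Free thermal expansion αLΔT = 9.1e-6 · 14100 · -104 = -13.34 mm.
The walls impose strain ε = −(-13.34)/14100 = 9.4640e-04; σ = Eε = 119000 · 9.4640e-04 = 112.6 MPa.

113 MPa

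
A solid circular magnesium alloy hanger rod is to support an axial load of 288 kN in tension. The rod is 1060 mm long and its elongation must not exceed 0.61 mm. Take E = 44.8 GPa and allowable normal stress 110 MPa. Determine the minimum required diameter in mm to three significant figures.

Required area A ≥ P/σ_allow = 288000/110 = 2618 mm².
For a solid circular section, d ≥ √(4A/π) = 57.74 mm.
Elongation limit: A ≥ PL/(Eδ_allow) = 288000·1060/(44800·0.61) = 11170 mm² ⇒ d ≥ 119.3 mm.
The elongation limit governs.

119 mm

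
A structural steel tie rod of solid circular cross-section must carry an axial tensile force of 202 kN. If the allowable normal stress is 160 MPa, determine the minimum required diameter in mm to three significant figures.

Required area A ≥ P/σ_allow = 202000/160 = 1262 mm².
For a solid circular section, d ≥ √(4A/π) = 40.09 mm.

40.1 mm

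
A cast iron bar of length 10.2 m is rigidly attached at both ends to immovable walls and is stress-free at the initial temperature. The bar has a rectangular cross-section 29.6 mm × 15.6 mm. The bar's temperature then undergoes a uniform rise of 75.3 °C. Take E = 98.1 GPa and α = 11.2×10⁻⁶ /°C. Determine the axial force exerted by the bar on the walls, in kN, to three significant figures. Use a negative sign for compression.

Free thermal expansion αLΔT = 11.2e-6 · 10200 · 75.3 = 8.602 mm.
The walls impose strain ε = −(8.602)/10200 = -8.4336e-04; σ = Eε = 98100 · -8.4336e-04 = -82.73 MPa.
Wall reaction R = σ·A = -82.73·461.8 = -38200 N = -38.2 kN.

-38.2 kN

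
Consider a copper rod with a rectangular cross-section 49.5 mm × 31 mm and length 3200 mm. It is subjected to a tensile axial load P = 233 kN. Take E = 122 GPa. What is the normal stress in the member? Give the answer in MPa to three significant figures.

152 MPa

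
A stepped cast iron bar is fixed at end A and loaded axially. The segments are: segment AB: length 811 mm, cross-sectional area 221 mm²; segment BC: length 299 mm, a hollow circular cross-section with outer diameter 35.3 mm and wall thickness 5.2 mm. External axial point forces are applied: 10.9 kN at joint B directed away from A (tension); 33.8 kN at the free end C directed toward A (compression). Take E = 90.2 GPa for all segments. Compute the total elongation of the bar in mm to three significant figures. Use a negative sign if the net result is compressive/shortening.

Internal axial forces (sectioning from the free end, tension +): N_BC = -33.8 kN, N_AB = -22.9 kN.
A_BC = 491.7 mm².
δ_AB = -22900·811/(221·90200) = -0.9317 mm
δ_BC = -33800·299/(491.7·90200) = -0.2279 mm
δ = Σδ_i = -1.16 mm.

-1.16 mm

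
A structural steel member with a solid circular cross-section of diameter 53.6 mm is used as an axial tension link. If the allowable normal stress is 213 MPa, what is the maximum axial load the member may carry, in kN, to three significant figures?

A = 2256 mm².
P_max = σ_allow · A = 213 · 2256 = 480600 N = 480.6 kN.

481 kN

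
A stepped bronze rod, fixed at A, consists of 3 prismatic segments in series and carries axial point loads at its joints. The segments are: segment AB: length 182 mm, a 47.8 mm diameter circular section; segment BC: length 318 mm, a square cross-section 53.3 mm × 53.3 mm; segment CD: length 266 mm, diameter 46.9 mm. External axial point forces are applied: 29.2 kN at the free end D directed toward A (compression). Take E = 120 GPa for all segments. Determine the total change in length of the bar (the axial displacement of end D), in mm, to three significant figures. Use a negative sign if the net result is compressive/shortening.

Internal axial forces (sectioning from the free end, tension +): N_CD = -29.2 kN, N_BC = -29.2 kN, N_AB = -29.2 kN.
A_AB = 1795 mm².
A_BC = 2841 mm².
A_CD = 1728 mm².
δ_AB = -29200·182/(1795·120000) = -0.02468 mm
δ_BC = -29200·318/(2841·120000) = -0.02724 mm
δ_CD = -29200·266/(1728·120000) = -0.03747 mm
δ = Σδ_i = -0.08938 mm.

-0.0894 mm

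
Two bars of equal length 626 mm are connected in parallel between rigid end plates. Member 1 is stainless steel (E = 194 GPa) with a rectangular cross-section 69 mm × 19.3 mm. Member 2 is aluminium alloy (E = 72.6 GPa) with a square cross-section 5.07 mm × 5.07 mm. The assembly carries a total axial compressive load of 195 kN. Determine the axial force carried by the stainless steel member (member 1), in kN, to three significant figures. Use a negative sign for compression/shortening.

-194 kN

A_1 = 1332 mm².
A_2 = 25.7 mm².
Equal strain + equilibrium ⇒ each member carries load in proportion to AE: A₁E₁ = 258300000 N, A₂E₂ = 1866000 N, ΣAE = 260200000 N.
F₁ = P·A₁E₁/ΣAE = -195000·258300000/260200000 = -193600 N.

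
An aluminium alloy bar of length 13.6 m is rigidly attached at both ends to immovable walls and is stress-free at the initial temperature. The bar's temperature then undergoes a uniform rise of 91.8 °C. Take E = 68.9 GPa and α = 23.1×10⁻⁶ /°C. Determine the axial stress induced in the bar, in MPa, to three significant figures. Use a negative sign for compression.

-146 MPa

Free thermal expansion αLΔT = 23.1e-6 · 13600 · 91.8 = 28.84 mm.
The walls impose strain ε = −(28.84)/13600 = -2.1206e-03; σ = Eε = 68900 · -2.1206e-03 = -146.1 MPa.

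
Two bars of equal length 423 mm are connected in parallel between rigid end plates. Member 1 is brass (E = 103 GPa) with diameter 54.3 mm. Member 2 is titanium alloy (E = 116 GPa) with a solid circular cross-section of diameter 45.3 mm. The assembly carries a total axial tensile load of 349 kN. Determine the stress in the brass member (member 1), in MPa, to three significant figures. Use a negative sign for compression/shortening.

A_1 = 2316 mm².
A_2 = 1612 mm².
Equal strain + equilibrium ⇒ each member carries load in proportion to AE: A₁E₁ = 238500000 N, A₂E₂ = 187000000 N, ΣAE = 425500000 N.
σ₁ = P·E₁/ΣAE = 349000·103000/425500000 = 84.49 MPa.

84.5 MPa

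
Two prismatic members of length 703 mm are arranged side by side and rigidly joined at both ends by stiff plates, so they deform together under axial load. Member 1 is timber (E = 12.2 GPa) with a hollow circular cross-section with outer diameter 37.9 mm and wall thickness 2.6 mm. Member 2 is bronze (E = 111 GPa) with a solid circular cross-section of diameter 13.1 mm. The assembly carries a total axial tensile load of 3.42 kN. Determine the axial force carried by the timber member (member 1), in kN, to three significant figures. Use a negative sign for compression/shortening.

0.651 kN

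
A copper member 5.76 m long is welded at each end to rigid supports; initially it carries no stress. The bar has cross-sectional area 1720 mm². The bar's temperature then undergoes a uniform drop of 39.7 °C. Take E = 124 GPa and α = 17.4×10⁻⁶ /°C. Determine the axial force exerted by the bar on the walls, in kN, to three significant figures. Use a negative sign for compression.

147 kN

Free thermal expansion αLΔT = 17.4e-6 · 5760 · -39.7 = -3.979 mm.
The walls impose strain ε = −(-3.979)/5760 = 6.9078e-04; σ = Eε = 124000 · 6.9078e-04 = 85.66 MPa.
Wall reaction R = σ·A = 85.66·1720 = 147300 N = 147.3 kN.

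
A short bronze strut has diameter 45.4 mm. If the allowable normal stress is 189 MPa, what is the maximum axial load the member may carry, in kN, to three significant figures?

A = 1619 mm².
P_max = σ_allow · A = 189 · 1619 = 306000 N = 306 kN.

306 kN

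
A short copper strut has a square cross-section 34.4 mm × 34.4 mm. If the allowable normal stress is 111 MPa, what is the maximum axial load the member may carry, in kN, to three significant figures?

A = 1183 mm².
P_max = σ_allow · A = 111 · 1183 = 131400 N = 131.4 kN.

131 kN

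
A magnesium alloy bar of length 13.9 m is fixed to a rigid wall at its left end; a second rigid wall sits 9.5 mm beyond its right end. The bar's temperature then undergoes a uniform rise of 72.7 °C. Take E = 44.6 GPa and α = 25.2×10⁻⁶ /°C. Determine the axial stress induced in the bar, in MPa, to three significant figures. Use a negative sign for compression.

Free thermal expansion αLΔT = 25.2e-6 · 13900 · 72.7 = 25.47 mm.
The walls engage after the gap closes; constrained expansion = 25.47 − 9.5 = 15.97 mm.
The walls impose strain ε = −(15.97)/13900 = -1.1486e-03; σ = Eε = 44600 · -1.1486e-03 = -51.23 MPa.

-51.2 MPa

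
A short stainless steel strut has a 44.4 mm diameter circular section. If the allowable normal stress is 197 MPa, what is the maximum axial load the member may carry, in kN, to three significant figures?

A = 1548 mm².
P_max = σ_allow · A = 197 · 1548 = 305000 N = 305 kN.

305 kN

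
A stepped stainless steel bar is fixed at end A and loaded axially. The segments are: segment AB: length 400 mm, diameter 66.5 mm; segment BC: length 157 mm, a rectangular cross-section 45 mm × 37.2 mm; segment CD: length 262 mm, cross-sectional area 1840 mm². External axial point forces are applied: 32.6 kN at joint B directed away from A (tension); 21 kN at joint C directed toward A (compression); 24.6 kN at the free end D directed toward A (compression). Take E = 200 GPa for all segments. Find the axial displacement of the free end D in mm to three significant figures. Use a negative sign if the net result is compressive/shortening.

-0.0464 mm

Internal axial forces (sectioning from the free end, tension +): N_CD = -24.6 kN, N_BC = -45.6 kN, N_AB = -13 kN.
A_AB = 3473 mm².
A_BC = 1674 mm².
δ_AB = -13000·400/(3473·200000) = -0.007486 mm
δ_BC = -45600·157/(1674·200000) = -0.02138 mm
δ_CD = -24600·262/(1840·200000) = -0.01751 mm
δ = Σδ_i = -0.04638 mm.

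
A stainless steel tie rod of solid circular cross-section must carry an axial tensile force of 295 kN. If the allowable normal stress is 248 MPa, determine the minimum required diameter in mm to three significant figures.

Required area A ≥ P/σ_allow = 295000/248 = 1190 mm².
For a solid circular section, d ≥ √(4A/π) = 38.92 mm.

38.9 mm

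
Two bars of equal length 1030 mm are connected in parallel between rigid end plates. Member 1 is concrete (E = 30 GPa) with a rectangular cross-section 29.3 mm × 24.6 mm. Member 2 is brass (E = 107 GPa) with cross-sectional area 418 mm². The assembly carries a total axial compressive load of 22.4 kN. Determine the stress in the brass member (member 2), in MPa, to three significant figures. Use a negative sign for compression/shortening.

A_1 = 720.8 mm².
Equal strain + equilibrium ⇒ each member carries load in proportion to AE: A₁E₁ = 21620000 N, A₂E₂ = 44730000 N, ΣAE = 66350000 N.
σ₂ = P·E₂/ΣAE = -22400·107000/66350000 = -36.12 MPa.

-36.1 MPa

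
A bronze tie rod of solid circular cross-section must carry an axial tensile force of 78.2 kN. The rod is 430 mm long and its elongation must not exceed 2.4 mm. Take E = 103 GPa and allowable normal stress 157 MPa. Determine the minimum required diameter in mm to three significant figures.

25.2 mm

Required area A ≥ P/σ_allow = 78200/157 = 498.1 mm².
For a solid circular section, d ≥ √(4A/π) = 25.18 mm.
Elongation limit: A ≥ PL/(Eδ_allow) = 78200·430/(103000·2.4) = 136 mm² ⇒ d ≥ 13.16 mm.
The stress limit governs.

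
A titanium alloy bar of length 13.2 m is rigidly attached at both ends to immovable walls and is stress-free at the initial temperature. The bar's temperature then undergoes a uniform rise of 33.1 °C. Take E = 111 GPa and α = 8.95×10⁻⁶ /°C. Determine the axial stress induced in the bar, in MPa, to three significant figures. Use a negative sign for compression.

-32.9 MPa

Free thermal expansion αLΔT = 8.95e-6 · 13200 · 33.1 = 3.91 mm.
The walls impose strain ε = −(3.91)/13200 = -2.9624e-04; σ = Eε = 111000 · -2.9624e-04 = -32.88 MPa.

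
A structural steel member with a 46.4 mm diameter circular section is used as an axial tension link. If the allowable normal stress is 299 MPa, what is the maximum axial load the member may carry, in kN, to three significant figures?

506 kN

A = 1691 mm².
P_max = σ_allow · A = 299 · 1691 = 505600 N = 505.6 kN.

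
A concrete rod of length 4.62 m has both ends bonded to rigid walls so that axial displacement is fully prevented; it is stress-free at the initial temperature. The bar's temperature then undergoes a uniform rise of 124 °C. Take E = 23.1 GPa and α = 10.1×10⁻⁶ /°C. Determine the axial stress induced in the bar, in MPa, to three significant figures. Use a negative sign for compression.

-28.9 MPa

Free thermal expansion αLΔT = 10.1e-6 · 4620 · 124 = 5.786 mm.
The walls impose strain ε = −(5.786)/4620 = -1.2524e-03; σ = Eε = 23100 · -1.2524e-03 = -28.93 MPa.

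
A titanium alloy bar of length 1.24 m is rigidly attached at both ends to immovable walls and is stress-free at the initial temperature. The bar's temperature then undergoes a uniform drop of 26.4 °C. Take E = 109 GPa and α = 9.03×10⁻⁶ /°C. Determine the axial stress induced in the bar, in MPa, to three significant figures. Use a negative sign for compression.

Free thermal expansion αLΔT = 9.03e-6 · 1240 · -26.4 = -0.2956 mm.
The walls impose strain ε = −(-0.2956)/1240 = 2.3839e-04; σ = Eε = 109000 · 2.3839e-04 = 25.98 MPa.

26.0 MPa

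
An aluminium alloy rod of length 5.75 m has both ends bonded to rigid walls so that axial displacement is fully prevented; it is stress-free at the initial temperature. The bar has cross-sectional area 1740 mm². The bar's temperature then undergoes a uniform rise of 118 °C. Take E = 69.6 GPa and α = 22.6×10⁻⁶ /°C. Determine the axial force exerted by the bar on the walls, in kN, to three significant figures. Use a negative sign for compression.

-323 kN

Free thermal expansion αLΔT = 22.6e-6 · 5750 · 118 = 15.33 mm.
The walls impose strain ε = −(15.33)/5750 = -2.6668e-03; σ = Eε = 69600 · -2.6668e-03 = -185.6 MPa.
Wall reaction R = σ·A = -185.6·1740 = -323000 N = -323 kN.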